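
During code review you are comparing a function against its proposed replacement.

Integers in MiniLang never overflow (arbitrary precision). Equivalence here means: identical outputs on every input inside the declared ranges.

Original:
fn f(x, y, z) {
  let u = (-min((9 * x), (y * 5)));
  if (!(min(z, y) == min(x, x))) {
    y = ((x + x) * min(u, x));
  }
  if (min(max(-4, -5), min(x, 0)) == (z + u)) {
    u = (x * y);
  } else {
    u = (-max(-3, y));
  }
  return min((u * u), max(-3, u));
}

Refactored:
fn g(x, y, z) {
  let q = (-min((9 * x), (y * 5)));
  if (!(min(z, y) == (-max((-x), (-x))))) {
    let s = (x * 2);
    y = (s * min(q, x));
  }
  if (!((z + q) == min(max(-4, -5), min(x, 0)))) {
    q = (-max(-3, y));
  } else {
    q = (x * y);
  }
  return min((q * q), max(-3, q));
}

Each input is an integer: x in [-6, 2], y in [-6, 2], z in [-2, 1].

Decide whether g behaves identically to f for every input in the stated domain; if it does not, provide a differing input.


Reading the diff, among the changes: arithmetic usage differs; also min/max/abs usage differs; also local variable names differ; also statement counts differ; also constant usage differs; also boolean connective usage differs.
As a probe, take x=2, y=-3, z=-2: f runs u becomes 15; next (!(min(z, y) == min(x, x))) evaluates to true; next y becomes 8; next (min(max(-4, -5), min(x, 0)) == (z + u)) evaluates to false; next u becomes -8; next final value -3; g runs q becomes 15; next (!(min(z, y) == (-max((-x), (-x))))) evaluates to true; next s becomes 4; next y becomes 8; next (!((z + q) == min(max(-4, -5), min(x, 0)))) evaluates to true; next q becomes -8; next final value -3; both end at -3.
Across all 324 domain points the two functions coincide.
verdict: equivalent


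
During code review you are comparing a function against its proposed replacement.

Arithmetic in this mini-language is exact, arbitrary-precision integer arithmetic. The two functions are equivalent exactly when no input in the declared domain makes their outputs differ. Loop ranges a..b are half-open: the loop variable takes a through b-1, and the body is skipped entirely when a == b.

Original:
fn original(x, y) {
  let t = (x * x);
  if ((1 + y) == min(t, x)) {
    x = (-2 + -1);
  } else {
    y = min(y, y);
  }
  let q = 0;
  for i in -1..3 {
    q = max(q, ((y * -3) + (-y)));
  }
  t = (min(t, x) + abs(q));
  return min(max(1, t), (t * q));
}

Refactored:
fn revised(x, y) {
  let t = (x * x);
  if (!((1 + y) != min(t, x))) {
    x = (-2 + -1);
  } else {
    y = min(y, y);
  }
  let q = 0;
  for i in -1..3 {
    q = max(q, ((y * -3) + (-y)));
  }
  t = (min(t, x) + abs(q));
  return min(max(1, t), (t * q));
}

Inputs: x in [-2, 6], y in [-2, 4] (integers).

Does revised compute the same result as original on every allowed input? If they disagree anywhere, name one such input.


Side by side, the visible changes include: comparison usage differs, plus boolean connective usage differs.
As a probe, take x=2, y=2: original runs t := 4 | ((1 + y) == min(t, x)): false | y := 2 | q := 0 | iter i=-1: | q := 0 | iter i=0: | q := 0 | iter i=1: | q := 0 | iter i=2: | q := 0 | t := 2 | result 0; revised runs t := 4 | (!((1 + y) != min(t, x))): false | y := 2 | q := 0 | iter i=-1: | q := 0 | iter i=0: | q := 0 | iter i=1: | q := 0 | iter i=2: | q := 0 | t := 2 | result 0; both end at 0.
An exhaustive pass over the 63 declared inputs shows identical outputs.
verdict: equivalent


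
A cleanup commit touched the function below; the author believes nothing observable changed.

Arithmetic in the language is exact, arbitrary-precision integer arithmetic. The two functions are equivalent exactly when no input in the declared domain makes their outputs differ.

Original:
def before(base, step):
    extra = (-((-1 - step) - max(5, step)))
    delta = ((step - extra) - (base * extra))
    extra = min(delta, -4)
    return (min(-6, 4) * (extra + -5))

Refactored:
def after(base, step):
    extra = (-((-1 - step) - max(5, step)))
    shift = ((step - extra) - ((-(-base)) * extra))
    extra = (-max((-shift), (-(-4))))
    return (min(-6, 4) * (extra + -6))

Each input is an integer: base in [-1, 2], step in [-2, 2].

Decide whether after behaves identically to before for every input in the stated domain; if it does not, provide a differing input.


The rewrite breaks on base=-1, step=-2, where the results are 54 and 60.
before: extra = 4; delta = -2; extra = -4; return 54
after: extra = 4; shift = -2; extra = -4; return 60
verdict: not equivalent; witness: base=-1, step=-2


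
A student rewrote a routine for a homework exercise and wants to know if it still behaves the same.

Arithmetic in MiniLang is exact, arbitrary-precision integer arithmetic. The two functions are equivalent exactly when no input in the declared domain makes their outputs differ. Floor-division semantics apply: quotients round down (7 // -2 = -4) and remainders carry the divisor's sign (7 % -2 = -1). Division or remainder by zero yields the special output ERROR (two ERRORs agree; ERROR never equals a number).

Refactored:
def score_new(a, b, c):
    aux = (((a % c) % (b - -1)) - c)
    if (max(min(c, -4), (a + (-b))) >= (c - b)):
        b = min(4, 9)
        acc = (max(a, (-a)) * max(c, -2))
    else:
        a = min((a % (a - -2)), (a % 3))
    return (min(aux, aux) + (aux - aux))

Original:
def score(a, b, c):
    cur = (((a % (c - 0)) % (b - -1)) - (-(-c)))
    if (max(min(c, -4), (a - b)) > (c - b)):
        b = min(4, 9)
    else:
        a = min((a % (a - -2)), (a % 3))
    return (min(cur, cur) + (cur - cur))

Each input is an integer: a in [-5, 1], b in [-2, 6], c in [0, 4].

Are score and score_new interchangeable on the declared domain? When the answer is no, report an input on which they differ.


On input a=-2, b=5, c=1, score returns ERROR while score_new returns -1.
verdict: not equivalent; witness: a=-2, b=5, c=1


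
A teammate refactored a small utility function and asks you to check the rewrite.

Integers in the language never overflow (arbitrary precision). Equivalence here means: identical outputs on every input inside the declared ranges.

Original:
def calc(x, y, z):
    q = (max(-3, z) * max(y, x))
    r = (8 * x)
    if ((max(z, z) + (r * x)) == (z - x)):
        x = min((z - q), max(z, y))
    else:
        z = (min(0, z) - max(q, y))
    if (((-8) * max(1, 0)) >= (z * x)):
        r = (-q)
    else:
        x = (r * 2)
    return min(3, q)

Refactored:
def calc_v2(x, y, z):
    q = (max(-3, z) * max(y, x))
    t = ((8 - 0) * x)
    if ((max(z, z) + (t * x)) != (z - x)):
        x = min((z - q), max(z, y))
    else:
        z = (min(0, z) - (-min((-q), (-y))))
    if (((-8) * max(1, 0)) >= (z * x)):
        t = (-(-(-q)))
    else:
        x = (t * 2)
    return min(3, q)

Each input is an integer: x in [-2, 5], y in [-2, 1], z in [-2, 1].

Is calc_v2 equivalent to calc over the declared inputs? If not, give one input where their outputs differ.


Equivalent. Whatever the rewrite altered, no input in the stated domain can expose a difference.
Checked all 128 inputs in the declared domain: the outputs agree on every one.
Tracing x=-2, y=-1, z=-1: calc: q=1, then r=-16, then ((max(z, z) + (r * x)) == (z - x)) is false, then z=-2, then (((-8) * max(1, 0)) >= (z * x)) is false, then x=-32, then returns 1 | calc_v2: q=1, then t=-16, then ((max(z, z) + (t * x)) != (z - x)) is true, then x=-2, then (((-8) * max(1, 0)) >= (z * x)) is false, then x=-32, then returns 1 — matching result 1.
verdict: equivalent


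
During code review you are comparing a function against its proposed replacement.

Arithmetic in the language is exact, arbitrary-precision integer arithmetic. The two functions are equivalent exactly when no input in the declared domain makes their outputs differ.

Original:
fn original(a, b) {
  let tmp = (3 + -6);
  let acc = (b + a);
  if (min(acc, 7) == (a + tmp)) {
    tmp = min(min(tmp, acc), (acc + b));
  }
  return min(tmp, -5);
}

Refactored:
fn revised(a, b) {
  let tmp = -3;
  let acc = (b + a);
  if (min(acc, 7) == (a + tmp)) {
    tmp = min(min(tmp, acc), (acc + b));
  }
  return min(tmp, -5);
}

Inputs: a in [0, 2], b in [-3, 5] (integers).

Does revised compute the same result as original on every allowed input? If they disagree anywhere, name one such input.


Equivalent — the differences include constant usage differs, plus arithmetic usage differs, yet no declared input distinguishes the two.
One worked example (a=2, b=4) — original: tmp = -3; acc = 6; (min(acc, 7) == (a + tmp)) -> false; return -5; revised: tmp = -3; acc = 6; (min(acc, 7) == (a + tmp)) -> false; return -5; agreement on -5.
Every one of the 27 inputs gives matching results.
verdict: equivalent


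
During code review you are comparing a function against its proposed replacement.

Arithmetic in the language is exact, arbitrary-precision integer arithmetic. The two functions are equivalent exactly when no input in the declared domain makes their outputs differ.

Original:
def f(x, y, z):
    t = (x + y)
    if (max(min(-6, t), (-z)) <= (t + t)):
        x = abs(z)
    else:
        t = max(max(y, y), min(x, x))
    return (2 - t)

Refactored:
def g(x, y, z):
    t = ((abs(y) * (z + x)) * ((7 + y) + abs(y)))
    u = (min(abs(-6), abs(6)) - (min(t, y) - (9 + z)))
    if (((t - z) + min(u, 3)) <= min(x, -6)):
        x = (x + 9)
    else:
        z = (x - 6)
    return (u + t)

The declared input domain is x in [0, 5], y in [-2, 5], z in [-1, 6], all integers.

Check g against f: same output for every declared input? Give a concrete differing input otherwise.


There is a counterexample at x=0, y=-2, z=-1: 2 on one side, 14 on the other.
f: t := -2 | (max(min(-6, t), (-z)) <= (t + t)): false | t := 0 | result 2
g: t := -14 | u := 28 | (((t - z) + min(u, 3)) <= min(x, -6)): true | x := 9 | result 14
verdict: not equivalent; witness: x=0, y=-2, z=-1


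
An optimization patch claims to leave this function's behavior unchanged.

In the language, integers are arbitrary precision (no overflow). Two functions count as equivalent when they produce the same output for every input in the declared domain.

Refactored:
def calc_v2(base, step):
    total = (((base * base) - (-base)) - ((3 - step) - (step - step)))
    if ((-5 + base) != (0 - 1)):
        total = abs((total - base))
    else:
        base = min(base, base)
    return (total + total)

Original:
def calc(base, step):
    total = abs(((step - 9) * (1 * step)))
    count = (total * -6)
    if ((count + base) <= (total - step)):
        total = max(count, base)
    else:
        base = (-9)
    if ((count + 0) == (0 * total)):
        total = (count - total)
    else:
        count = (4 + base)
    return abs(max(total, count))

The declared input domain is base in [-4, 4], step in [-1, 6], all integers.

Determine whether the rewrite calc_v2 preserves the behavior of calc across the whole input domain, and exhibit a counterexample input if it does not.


Not equivalent: base=-4, step=-1 separates them (0 vs 24).
calc: total := 10 | count := -60 | ((count + base) <= (total - step)): true | total := -4 | ((count + 0) == (0 * total)): false | count := 0 | result 0
calc_v2: total := 8 | ((-5 + base) != (0 - 1)): true | total := 12 | result 24
verdict: not equivalent; witness: base=-4, step=-1


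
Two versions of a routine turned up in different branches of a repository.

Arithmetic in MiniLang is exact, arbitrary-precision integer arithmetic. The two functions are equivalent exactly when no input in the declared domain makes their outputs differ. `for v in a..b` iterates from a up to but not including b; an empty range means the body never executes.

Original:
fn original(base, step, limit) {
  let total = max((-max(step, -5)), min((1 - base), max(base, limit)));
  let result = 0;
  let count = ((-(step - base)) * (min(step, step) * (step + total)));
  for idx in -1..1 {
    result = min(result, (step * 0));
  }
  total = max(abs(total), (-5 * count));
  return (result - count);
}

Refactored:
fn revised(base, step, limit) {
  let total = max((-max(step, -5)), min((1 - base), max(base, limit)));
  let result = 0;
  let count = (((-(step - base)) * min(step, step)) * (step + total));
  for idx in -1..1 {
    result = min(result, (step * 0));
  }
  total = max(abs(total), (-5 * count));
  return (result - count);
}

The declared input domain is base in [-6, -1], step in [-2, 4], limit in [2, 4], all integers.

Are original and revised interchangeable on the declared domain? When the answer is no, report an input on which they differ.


Equivalent — the differences include same computation, different form, yet no declared input distinguishes the two.
One worked example (base=-4, step=-1, limit=4) — original: total=4, then result=0, then count=9, then (idx=-1), then result=0, then (idx=0), then result=0, then total=4, then returns -9; revised: total=4, then result=0, then count=9, then (idx=-1), then result=0, then (idx=0), then result=0, then total=4, then returns -9; agreement on -9.
Sweeping the whole domain (126 inputs) finds no disagreement.
verdict: equivalent


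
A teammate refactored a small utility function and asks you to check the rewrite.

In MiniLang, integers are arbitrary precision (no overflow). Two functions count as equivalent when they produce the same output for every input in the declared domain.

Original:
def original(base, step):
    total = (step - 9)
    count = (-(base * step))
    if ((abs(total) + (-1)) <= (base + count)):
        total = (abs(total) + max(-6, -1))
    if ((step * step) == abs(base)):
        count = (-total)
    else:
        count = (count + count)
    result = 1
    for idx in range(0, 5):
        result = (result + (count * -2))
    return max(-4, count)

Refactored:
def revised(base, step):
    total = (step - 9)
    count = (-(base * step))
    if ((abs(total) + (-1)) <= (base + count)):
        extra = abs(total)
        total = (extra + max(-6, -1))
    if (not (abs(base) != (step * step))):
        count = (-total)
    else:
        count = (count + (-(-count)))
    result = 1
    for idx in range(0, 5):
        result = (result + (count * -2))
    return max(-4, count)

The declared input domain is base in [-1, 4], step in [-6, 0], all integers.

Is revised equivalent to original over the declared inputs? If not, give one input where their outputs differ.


Reading the diff, among the changes: local variable names differ; also comparison usage differs; also boolean connective usage differs; also statement counts differ.
Spot check at base=0, step=-2 — original: total = -11; count = 0; ((abs(total) + (-1)) <= (base + count)) -> false; ((step * step) == abs(base)) -> false; count = 0; result = 1; [idx=0]; result = 1; [idx=1]; result = 1; [idx=2]; result = 1; [idx=3]; result = 1; [idx=4]; result = 1; return 0. revised: total = -11; count = 0; ((abs(total) + (-1)) <= (base + count)) -> false; (not (abs(base) != (step * step))) -> false; count = 0; result = 1; [idx=0]; result = 1; [idx=1]; result = 1; [idx=2]; result = 1; [idx=3]; result = 1; [idx=4]; result = 1; return 0. Both give 0.
Every one of the 42 inputs gives matching results.
verdict: equivalent


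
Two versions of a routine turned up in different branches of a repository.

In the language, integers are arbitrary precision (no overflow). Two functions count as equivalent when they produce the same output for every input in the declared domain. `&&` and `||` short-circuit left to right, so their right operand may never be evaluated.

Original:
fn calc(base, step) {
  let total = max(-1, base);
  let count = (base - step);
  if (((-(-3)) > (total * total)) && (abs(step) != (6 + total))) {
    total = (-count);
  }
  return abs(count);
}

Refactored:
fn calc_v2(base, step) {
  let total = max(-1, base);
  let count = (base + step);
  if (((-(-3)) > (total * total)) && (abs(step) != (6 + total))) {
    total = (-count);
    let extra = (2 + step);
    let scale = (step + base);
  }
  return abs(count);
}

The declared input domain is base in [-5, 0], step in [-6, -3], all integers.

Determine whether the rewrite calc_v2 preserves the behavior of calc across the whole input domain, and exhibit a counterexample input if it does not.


Take base=-5, step=-6.
calc: total becomes -1; next count becomes 1; next (((-(-3)) > (total * total)) && (abs(step) != (6 + total))) evaluates to true; next total becomes -1; next final value 1
calc_v2: total becomes -1; next count becomes -11; next (((-(-3)) > (total * total)) && (abs(step) != (6 + total))) evaluates to true; next total becomes 11; next extra becomes -4; next scale becomes -11; next final value 11
1 and 11 differ, so these are not the same function on this domain.
verdict: not equivalent; witness: base=-5, step=-6


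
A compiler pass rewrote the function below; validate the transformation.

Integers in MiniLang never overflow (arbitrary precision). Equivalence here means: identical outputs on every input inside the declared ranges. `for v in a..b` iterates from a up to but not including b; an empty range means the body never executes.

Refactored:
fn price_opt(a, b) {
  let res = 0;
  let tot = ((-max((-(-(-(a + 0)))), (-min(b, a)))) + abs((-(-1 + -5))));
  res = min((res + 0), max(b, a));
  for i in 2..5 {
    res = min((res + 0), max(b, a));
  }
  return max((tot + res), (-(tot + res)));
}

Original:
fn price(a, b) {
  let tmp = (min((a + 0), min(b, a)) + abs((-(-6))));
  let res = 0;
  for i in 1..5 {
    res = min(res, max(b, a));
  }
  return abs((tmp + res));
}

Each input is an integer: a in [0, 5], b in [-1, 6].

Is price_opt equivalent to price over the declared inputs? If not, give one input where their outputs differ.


Equivalent — the differences include arithmetic usage differs, plus constant usage differs, plus statement counts differ, plus local variable names differ, plus min/max/abs usage differs, plus loop structure differs, yet no declared input distinguishes the two.
Spot check at a=0, b=2 — price: tmp := 6 | res := 0 | iter i=1: | res := 0 | iter i=2: | res := 0 | iter i=3: | res := 0 | iter i=4: | res := 0 | result 6. price_opt: res := 0 | tot := 6 | res := 0 | iter i=2: | res := 0 | iter i=3: | res := 0 | iter i=4: | res := 0 | result 6. Both give 6.
An exhaustive pass over the 48 declared inputs shows identical outputs.
verdict: equivalent


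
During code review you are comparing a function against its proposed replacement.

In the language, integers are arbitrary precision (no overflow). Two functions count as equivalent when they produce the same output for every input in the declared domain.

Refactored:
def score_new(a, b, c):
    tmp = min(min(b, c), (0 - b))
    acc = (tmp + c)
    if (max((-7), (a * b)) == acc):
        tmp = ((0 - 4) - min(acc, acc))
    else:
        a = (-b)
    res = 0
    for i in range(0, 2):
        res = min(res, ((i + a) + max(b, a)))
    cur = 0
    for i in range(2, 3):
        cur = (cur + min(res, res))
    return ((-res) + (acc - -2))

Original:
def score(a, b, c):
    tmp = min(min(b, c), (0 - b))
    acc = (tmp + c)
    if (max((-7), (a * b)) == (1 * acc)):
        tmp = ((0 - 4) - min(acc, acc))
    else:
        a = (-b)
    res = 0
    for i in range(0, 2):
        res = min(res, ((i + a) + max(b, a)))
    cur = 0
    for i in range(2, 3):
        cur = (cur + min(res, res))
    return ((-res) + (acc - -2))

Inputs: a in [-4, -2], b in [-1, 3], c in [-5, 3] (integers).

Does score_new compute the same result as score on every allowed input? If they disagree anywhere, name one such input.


Although arithmetic usage differs, and constant usage differs, 135/135 inputs agree.
verdict: equivalent


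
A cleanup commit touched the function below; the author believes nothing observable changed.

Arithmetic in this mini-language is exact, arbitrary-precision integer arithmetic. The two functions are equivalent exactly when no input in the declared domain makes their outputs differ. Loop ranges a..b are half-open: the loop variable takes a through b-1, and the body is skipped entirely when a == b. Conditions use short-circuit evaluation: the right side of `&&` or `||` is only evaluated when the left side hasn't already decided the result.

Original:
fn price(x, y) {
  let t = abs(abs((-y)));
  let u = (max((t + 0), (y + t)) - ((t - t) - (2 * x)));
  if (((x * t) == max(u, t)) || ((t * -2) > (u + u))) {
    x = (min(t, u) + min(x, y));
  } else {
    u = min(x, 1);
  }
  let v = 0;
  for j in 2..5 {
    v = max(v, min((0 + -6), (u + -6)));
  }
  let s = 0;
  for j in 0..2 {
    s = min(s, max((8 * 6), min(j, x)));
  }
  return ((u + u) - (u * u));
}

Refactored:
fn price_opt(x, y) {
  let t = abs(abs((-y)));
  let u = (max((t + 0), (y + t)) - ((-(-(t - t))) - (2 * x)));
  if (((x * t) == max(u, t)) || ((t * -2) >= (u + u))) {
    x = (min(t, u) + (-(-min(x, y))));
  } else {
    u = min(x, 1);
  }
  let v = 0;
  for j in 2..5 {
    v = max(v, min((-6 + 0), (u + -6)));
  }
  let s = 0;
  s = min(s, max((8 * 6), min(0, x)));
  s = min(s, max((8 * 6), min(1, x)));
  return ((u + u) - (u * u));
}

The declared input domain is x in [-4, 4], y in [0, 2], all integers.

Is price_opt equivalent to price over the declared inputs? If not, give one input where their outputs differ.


There is a counterexample at x=-3, y=2: -15 on one side, -8 on the other.
price: t becomes 2; next u becomes -2; next (((x * t) == max(u, t)) || ((t * -2) > (u + u))) evaluates to false; next u becomes -3; next v becomes 0; next at j=2:; next v becomes 0; next at j=3:; next v becomes 0; next at j=4:; next v becomes 0; next s becomes 0; next at j=0:; next s becomes 0; next at j=1:; next s becomes 0; next final value -15
price_opt: t becomes 2; next u becomes -2; next (((x * t) == max(u, t)) || ((t * -2) >= (u + u))) evaluates to true; next x becomes -5; next v becomes 0; next at j=2:; next v becomes 0; next at j=3:; next v becomes 0; next at j=4:; next v becomes 0; next s becomes 0; next s becomes 0; next s becomes 0; next final value -8
verdict: not equivalent; witness: x=-3, y=2


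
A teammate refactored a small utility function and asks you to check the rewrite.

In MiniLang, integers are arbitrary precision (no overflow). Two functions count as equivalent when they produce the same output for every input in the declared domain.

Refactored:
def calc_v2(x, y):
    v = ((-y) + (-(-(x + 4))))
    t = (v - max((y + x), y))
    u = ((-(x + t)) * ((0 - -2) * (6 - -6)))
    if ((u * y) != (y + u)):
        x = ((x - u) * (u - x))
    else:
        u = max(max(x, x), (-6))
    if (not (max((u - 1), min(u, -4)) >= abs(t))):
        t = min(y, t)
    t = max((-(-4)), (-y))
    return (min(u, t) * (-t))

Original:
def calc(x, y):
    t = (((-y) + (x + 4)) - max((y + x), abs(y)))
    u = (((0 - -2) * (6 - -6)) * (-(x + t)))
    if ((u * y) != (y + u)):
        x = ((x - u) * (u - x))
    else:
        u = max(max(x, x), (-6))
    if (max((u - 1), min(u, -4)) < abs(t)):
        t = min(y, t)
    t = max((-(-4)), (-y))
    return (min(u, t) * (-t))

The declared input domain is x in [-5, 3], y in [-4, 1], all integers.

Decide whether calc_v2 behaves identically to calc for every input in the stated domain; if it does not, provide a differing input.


Take x=-5, y=-4.
calc: t = -1; u = 144; ((u * y) != (y + u)) -> true; x = -22201; (max((u - 1), min(u, -4)) < abs(t)) -> false; t = 4; return -16
calc_v2: v = 3; t = 7; u = -48; ((u * y) != (y + u)) -> true; x = -1849; (not (max((u - 1), min(u, -4)) >= abs(t))) -> true; t = -4; t = 4; return 192
-16 and 192 differ, so these are not the same function on this domain.
verdict: not equivalent; witness: x=-5, y=-4


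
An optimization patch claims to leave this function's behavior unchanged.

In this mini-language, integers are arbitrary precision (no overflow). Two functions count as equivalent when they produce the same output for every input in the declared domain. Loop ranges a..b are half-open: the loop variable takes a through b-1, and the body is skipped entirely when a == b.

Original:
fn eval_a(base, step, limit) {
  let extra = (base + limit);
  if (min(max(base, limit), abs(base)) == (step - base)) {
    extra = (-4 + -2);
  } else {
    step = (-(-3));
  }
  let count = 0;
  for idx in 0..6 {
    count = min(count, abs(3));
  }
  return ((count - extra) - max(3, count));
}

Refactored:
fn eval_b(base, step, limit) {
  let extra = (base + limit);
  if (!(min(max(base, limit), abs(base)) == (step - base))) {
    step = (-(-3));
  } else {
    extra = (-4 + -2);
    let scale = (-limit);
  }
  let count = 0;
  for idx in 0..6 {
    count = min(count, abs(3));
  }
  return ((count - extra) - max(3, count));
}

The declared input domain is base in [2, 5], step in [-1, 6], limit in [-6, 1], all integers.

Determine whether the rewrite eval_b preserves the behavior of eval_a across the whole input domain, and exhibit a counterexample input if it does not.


Side by side, the visible changes include: local variable names differ; and boolean connective usage differs; and statement counts differ.
Spot check at base=4, step=0, limit=-2 — eval_a: extra = 2; (min(max(base, limit), abs(base)) == (step - base)) -> false; step = 3; count = 0; [idx=0]; count = 0; [idx=1]; count = 0; [idx=2]; count = 0; [idx=3]; count = 0; [idx=4]; count = 0; [idx=5]; count = 0; return -5. eval_b: extra = 2; (!(min(max(base, limit), abs(base)) == (step - base))) -> true; step = 3; count = 0; [idx=0]; count = 0; [idx=1]; count = 0; [idx=2]; count = 0; [idx=3]; count = 0; [idx=4]; count = 0; [idx=5]; count = 0; return -5. Both give -5.
Checked all 256 inputs in the declared domain: the outputs agree on every one.
verdict: equivalent


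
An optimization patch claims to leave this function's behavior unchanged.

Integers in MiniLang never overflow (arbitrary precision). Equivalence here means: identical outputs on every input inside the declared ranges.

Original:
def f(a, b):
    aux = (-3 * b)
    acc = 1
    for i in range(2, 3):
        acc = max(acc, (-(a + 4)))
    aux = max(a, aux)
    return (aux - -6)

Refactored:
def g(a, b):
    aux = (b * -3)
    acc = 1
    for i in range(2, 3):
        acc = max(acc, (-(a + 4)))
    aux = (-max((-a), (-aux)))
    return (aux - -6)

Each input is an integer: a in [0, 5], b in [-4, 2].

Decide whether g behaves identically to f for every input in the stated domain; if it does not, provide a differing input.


Consider the input a=0, b=-4.
f: aux=12, then acc=1, then (i=2), then acc=1, then aux=12, then returns 18
g: aux=12, then acc=1, then (i=2), then acc=1, then aux=0, then returns 6
18 vs 6 — the two versions disagree here.
verdict: not equivalent; witness: a=0, b=-4


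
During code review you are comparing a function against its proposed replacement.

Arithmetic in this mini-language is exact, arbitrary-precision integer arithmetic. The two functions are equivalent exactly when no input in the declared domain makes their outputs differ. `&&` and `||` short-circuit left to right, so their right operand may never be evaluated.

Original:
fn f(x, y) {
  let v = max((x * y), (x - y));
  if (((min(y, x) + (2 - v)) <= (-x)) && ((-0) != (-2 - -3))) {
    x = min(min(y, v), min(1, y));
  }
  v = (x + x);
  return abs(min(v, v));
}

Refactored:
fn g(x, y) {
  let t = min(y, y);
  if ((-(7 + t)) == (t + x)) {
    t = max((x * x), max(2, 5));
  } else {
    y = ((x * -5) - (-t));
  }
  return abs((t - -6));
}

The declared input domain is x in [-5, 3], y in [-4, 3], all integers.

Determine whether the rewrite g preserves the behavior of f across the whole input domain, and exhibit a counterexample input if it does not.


x=-5, y=-4 yields 8 from f but 2 from g.
verdict: not equivalent; witness: x=-5, y=-4


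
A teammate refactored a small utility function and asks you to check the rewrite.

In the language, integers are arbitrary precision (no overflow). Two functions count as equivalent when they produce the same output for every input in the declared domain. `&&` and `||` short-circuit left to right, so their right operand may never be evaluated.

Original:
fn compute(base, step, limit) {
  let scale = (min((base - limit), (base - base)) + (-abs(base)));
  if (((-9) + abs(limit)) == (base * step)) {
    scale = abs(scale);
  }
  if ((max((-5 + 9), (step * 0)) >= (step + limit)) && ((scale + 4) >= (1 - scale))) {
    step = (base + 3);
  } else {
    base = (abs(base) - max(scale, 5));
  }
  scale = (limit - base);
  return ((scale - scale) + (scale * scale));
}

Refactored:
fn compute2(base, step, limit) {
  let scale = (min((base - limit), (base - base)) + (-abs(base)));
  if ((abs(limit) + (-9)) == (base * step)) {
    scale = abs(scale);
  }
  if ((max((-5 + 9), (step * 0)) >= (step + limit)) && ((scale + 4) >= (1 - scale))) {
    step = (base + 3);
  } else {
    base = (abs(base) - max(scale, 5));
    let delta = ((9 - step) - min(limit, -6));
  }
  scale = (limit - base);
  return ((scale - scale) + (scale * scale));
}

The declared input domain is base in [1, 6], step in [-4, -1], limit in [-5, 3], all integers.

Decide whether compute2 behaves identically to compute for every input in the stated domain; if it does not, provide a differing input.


Reading the diff, among the changes: arithmetic usage differs; and min/max/abs usage differs; and local variable names differ; and constant usage differs; and statement counts differ.
Spot check at base=5, step=-1, limit=1 — compute: scale=-5, then (((-9) + abs(limit)) == (base * step)) is false, then ((max((-5 + 9), (step * 0)) >= (step + limit)) && ((scale + 4) >= (1 - scale))) is false, then base=0, then scale=1, then returns 1. compute2: scale=-5, then ((abs(limit) + (-9)) == (base * step)) is false, then ((max((-5 + 9), (step * 0)) >= (step + limit)) && ((scale + 4) >= (1 - scale))) is false, then base=0, then delta=16, then scale=1, then returns 1. Both give 1.
Sweeping the whole domain (216 inputs) finds no disagreement.
verdict: equivalent


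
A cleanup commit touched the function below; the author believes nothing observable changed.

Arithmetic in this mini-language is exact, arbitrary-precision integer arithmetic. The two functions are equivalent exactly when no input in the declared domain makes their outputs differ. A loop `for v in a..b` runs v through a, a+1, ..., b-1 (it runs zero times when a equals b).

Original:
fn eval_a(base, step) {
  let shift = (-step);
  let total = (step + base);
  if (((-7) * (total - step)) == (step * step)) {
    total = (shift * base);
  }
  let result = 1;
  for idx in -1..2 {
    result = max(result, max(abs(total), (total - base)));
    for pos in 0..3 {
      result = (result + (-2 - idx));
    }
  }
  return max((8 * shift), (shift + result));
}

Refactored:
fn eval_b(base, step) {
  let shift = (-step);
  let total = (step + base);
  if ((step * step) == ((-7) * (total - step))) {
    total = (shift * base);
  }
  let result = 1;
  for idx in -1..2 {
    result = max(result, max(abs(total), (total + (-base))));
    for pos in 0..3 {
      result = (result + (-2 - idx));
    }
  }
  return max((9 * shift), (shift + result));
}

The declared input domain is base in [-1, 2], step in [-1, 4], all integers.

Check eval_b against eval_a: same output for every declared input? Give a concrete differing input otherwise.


Evaluate both at base=-1, step=-1.
eval_a: shift=1, then total=-2, then (((-7) * (total - step)) == (step * step)) is false, then result=1, then (idx=-1), then result=2, then (pos=0), then result=1, then (pos=1), then result=0, then (pos=2), then result=-1, then (idx=0), then result=2, then (pos=0), then result=0, then (pos=1), then result=-2, then (pos=2), then result=-4, then (idx=1), then result=2, then (pos=0), then result=-1, then (pos=1), then result=-4, then (pos=2), then result=-7, then returns 8
eval_b: shift=1, then total=-2, then ((step * step) == ((-7) * (total - step))) is false, then result=1, then (idx=-1), then result=2, then (pos=0), then result=1, then (pos=1), then result=0, then (pos=2), then result=-1, then (idx=0), then result=2, then (pos=0), then result=0, then (pos=1), then result=-2, then (pos=2), then result=-4, then (idx=1), then result=2, then (pos=0), then result=-1, then (pos=1), then result=-4, then (pos=2), then result=-7, then returns 9
8 and 9 differ, so these are not the same function on this domain.
verdict: not equivalent; witness: base=-1, step=-1


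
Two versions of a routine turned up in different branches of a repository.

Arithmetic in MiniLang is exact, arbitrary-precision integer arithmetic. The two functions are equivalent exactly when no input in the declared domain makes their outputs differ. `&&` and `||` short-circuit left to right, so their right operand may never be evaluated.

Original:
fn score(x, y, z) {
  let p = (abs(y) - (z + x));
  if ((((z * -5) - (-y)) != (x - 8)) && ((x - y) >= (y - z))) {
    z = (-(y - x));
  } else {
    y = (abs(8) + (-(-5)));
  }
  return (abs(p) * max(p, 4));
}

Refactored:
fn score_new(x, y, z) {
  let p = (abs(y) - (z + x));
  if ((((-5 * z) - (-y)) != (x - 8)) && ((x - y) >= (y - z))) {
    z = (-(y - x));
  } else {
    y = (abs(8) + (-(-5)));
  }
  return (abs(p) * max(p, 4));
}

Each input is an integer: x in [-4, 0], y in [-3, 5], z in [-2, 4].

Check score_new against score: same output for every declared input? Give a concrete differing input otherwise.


Differences: same computation, different form — yet all 315 inputs agree.
verdict: equivalent


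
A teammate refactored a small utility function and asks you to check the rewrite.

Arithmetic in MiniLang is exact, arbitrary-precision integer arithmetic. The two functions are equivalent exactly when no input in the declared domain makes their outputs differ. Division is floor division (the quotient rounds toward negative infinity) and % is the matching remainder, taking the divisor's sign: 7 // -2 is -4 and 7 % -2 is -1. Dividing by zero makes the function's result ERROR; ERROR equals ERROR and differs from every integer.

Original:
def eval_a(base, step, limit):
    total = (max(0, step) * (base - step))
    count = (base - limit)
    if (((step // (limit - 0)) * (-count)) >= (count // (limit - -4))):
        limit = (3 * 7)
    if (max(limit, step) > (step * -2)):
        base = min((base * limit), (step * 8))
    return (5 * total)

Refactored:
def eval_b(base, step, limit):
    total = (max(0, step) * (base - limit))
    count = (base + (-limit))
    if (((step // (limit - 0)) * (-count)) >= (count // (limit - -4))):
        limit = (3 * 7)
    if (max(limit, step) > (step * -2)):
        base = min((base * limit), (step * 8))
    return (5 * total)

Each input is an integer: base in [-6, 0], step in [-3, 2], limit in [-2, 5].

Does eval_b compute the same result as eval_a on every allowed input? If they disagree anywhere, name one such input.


Take base=-6, step=1, limit=-2.
eval_a: total = -7; count = -4; (((step // (limit - 0)) * (-count)) >= (count // (limit - -4))) -> false; (max(limit, step) > (step * -2)) -> true; base = 8; return -35
eval_b: total = -4; count = -4; (((step // (limit - 0)) * (-count)) >= (count // (limit - -4))) -> false; (max(limit, step) > (step * -2)) -> true; base = 8; return -20
-35 vs -20 — the two versions disagree here.
verdict: not equivalent; witness: base=-6, step=1, limit=-2


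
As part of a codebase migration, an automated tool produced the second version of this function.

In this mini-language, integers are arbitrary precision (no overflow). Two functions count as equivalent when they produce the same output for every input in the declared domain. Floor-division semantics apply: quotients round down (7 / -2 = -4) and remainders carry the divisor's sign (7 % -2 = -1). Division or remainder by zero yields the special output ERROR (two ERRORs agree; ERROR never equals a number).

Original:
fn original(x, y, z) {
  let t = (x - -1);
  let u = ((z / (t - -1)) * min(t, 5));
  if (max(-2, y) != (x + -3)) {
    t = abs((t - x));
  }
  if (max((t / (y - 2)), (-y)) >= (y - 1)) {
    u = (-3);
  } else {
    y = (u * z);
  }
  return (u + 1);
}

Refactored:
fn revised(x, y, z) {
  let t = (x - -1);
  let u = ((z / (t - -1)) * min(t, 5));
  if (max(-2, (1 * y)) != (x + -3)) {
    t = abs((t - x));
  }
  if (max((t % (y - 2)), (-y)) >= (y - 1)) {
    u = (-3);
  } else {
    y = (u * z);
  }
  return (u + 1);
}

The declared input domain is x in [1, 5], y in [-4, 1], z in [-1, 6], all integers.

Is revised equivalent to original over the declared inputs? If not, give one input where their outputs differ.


The rewrite breaks on x=1, y=1, z=-1, where the results are -1 and -2.
original: t=2, then u=-2, then (max(-2, y) != (x + -3)) is true, then t=1, then (max((t / (y - 2)), (-y)) >= (y - 1)) is false, then y=2, then returns -1
revised: t=2, then u=-2, then (max(-2, (1 * y)) != (x + -3)) is true, then t=1, then (max((t % (y - 2)), (-y)) >= (y - 1)) is true, then u=-3, then returns -2
verdict: not equivalent; witness: x=1, y=1, z=-1


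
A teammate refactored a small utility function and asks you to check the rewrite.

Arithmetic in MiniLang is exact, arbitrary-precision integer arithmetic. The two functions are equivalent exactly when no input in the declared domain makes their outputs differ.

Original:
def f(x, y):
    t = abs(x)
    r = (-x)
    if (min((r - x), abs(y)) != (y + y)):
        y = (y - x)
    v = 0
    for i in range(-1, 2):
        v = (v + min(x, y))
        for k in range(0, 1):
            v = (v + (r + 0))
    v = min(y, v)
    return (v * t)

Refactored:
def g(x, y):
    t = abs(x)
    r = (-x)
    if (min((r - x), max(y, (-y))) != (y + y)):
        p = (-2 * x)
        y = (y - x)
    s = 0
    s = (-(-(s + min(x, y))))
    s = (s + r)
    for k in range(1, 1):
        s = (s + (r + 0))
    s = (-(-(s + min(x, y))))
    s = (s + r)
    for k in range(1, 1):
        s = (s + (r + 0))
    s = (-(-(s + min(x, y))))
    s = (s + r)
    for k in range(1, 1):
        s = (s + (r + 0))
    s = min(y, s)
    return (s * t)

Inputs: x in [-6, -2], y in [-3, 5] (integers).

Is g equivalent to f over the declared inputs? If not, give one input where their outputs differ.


Differences: statement counts differ; and local variable names differ; and min/max/abs usage differs; and arithmetic usage differs; and loop structure differs; and constant usage differs — yet all 45 inputs agree.
verdict: equivalent


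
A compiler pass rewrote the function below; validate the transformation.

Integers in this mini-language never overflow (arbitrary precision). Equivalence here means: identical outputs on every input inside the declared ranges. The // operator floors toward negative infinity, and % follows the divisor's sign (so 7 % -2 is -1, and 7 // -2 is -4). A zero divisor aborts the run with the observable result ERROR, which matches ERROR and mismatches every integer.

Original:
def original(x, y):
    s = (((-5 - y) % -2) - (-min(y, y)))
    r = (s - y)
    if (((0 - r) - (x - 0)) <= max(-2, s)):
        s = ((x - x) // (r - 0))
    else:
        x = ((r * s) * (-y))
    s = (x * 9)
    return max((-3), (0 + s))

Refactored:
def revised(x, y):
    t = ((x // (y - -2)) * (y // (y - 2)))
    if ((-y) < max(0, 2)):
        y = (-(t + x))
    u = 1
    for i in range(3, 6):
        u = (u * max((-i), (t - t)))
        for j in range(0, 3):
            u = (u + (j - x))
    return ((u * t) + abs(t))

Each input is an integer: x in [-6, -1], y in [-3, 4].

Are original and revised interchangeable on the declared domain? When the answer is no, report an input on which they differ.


Take x=-6, y=-2.
original: s = -3; r = -1; (((0 - r) - (x - 0)) <= max(-2, s)) -> false; x = 6; s = 54; return 54
revised: division by zero -> ERROR
54 != ERROR, so the rewrite changes behavior.
verdict: not equivalent; witness: x=-6, y=-2


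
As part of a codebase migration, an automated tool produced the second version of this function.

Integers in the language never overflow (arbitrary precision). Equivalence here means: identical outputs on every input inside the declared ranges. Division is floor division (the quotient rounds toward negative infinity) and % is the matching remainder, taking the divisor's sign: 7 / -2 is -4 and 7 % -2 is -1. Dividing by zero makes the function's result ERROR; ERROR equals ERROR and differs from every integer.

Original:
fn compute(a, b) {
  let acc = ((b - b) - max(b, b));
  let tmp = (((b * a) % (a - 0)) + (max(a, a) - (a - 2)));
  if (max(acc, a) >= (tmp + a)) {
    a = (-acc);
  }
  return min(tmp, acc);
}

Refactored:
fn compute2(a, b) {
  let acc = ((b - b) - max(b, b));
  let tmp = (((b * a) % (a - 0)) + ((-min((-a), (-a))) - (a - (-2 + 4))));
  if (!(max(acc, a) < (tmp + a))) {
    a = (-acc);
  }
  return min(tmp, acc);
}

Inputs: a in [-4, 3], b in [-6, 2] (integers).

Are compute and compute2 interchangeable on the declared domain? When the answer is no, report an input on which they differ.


Side by side, the visible changes include: constant usage differs; also boolean connective usage differs; also min/max/abs usage differs; also arithmetic usage differs; also comparison usage differs.
Tracing a=-4, b=-5: compute: acc=5, then tmp=2, then (max(acc, a) >= (tmp + a)) is true, then a=-5, then returns 2 | compute2: acc=5, then tmp=2, then (!(max(acc, a) < (tmp + a))) is true, then a=-5, then returns 2 — matching result 2.
Sweeping the whole domain (72 inputs) finds no disagreement.
verdict: equivalent
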